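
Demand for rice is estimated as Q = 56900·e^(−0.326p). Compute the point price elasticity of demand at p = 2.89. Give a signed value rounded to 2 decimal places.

dQ/dp = −0.326·Q = -7230.42. At p = 2.89, Q = 22179.2.
Ed = (dQ/dp)·(p/Q) = (-7230.42) × (2.89/22179.2) = -0.9421…

-0.94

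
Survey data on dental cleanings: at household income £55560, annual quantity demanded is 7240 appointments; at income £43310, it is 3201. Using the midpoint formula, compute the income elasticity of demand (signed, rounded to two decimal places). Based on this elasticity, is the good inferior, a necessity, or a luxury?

%ΔQ = (3201 − 7240)/[( 7240 + 3201)/2] = -4039/5220.5 = -0.773680…
%ΔIncome = (43310 − 55560)/[( 55560 + 43310)/2] = -12250/49435 = -0.247800…
E_income = (-4039/5220.5) / (-12250/49435) = 3.1221…
E_income > 1 ⇒ normal good, luxury.

3.12; luxury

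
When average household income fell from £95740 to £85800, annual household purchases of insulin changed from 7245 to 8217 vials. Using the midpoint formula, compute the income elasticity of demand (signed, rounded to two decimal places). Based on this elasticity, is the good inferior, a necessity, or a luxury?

-1.15; inferior

%ΔQ = (8217 − 7245)/[( 7245 + 8217)/2] = 972/7731 = 0.125727…
%ΔIncome = (85800 − 95740)/[( 95740 + 85800)/2] = -9940/90770 = -0.109507…
E_income = (972/7731) / (-9940/90770) = -1.1481…
E_income < 0 ⇒ inferior good.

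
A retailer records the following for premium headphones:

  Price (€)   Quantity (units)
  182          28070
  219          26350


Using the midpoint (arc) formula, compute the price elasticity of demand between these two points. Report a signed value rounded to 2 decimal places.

-0.34

%ΔQ = (26350 − 28070) / [(28070 + 26350)/2] = -1720/27210 = -0.063212…
%ΔP = (219 − 182) / [(182 + 219)/2] = 37/200.5 = 0.184538…
Arc Ed = %ΔQ / %ΔP = (-1720/27210) / (37/200.5) = -0.3425…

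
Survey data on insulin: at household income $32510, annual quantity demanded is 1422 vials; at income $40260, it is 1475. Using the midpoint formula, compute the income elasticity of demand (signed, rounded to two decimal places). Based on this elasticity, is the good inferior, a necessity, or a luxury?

%ΔQ = (1475 − 1422)/[( 1422 + 1475)/2] = 53/1448.5 = 0.036589…
%ΔIncome = (40260 − 32510)/[( 32510 + 40260)/2] = 7750/36385 = 0.212999…
E_income = (53/1448.5) / (7750/36385) = 0.1717…
0 < E_income < 1 ⇒ normal good, necessity.

0.17; necessity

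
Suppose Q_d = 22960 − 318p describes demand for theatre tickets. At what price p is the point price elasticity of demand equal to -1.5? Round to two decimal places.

Ed = −318p/(22960 − 318p). Set this equal to -1.5:
318p = 1.5·(22960 − 318p) ⇒ 318p(1 + 1.5) = 1.5·22960
p = 1.5·22960 / (318·2.5) = 43.3207…

43.32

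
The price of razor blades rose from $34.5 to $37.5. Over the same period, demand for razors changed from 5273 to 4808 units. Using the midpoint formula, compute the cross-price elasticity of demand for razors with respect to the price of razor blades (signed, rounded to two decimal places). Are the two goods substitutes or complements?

%ΔQ_{razors} = (4808 − 5273)/avg = -465/5040.5 = -0.092252…
%ΔP_{razor blades} = (37.5 − 34.5)/avg = 3/36 = 0.083333…
E_cross = (-465/5040.5) / (3/36) = -1.1070…
E_cross < 0 ⇒ the goods are complements.

-1.11; complements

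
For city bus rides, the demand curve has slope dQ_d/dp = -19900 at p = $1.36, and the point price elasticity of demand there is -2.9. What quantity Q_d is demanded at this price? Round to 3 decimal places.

Ed = (dQ_d/dp)·(p/Q_d) ⇒ Q_d = (dQ_d/dp)·p/Ed = (-19900)·1.36/(-2.9) = 9332.41379…

9332.414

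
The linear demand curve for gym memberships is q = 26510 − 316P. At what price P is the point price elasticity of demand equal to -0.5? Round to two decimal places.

27.96

Ed = −316P/(26510 − 316P). Set this equal to -0.5:
316P = 0.5·(26510 − 316P) ⇒ 316P(1 + 0.5) = 0.5·26510
P = 0.5·26510 / (316·1.5) = 27.9641…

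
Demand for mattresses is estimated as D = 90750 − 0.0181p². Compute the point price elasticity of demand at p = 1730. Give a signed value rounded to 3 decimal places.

-2.962

dD/dp = −2·0.0181·p = -62.626. At p = 1730, D = 36578.51.
Ed = (dD/dp)·(p/D) = (-62.626) × (1730/36578.51) = -2.96192…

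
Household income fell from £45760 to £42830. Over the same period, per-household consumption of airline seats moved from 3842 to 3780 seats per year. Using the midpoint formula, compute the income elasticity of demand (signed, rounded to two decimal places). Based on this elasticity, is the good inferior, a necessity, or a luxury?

%ΔQ = (3780 − 3842)/[( 3842 + 3780)/2] = -62/3811 = -0.016268…
%ΔIncome = (42830 − 45760)/[( 45760 + 42830)/2] = -2930/44295 = -0.066147…
E_income = (-62/3811) / (-2930/44295) = 0.2459…
0 < E_income < 1 ⇒ normal good, necessity.

0.25; necessity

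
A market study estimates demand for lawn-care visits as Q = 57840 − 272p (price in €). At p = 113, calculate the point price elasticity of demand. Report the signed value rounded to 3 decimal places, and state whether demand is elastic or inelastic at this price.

-1.134; elastic

dQ/dp = −272. At p = 113, Q = 57840 − 272(113) = 27104.
Ed = (dQ/dp)·(p/Q) = −272 × (113/27104) = -1.13400…
|Ed| = 1.134 > 1, so demand is elastic.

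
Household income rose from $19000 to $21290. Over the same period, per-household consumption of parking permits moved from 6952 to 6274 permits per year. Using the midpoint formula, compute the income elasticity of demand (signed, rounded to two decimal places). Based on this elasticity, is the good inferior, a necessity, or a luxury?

%ΔQ = (6274 − 6952)/[( 6952 + 6274)/2] = -678/6613 = -0.102525…
%ΔIncome = (21290 − 19000)/[( 19000 + 21290)/2] = 2290/20145 = 0.113675…
E_income = (-678/6613) / (2290/20145) = -0.9019…
E_income < 0 ⇒ inferior good.

-0.90; inferior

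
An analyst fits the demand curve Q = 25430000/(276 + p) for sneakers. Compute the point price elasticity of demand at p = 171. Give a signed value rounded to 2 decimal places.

-0.38

dQ/dp = −25430000/(276 + p)² = -127.272. At p = 171, Q = 56890.4.
Ed = (dQ/dp)·(p/Q) = (-127.272) × (171/56890.4) = -0.3825…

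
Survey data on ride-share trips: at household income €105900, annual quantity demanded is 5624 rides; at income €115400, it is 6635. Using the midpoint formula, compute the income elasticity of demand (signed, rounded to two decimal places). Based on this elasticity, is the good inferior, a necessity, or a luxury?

%ΔQ = (6635 − 5624)/[( 5624 + 6635)/2] = 1011/6129.5 = 0.164940…
%ΔIncome = (115400 − 105900)/[( 105900 + 115400)/2] = 9500/110650 = 0.085856…
E_income = (1011/6129.5) / (9500/110650) = 1.9211…
E_income > 1 ⇒ normal good, luxury.

1.92; luxury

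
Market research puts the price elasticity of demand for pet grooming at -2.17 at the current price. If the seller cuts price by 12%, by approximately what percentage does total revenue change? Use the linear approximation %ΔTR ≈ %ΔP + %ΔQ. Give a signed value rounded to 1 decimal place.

%ΔQ ≈ Ed × %ΔP = (-2.17) × (-12%) = +26.0400%
%ΔTR ≈ %ΔP + %ΔQ = (-12%) + (+26.0400%) = +14.0400%

+14.0%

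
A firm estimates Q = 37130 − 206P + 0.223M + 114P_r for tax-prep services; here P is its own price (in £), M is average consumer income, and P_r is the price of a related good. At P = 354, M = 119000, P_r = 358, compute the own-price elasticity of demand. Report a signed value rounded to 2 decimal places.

-2.31

At the given values, Q = 37130 − 206(354) + 0.223(119000) + 114(358) = 31555.
∂Q/∂P = −206.
E = (-206) × (354/31555) = -2.3110…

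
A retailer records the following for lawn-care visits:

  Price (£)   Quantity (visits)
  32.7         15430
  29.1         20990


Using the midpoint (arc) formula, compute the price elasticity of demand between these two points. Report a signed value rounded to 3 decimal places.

-2.621

%ΔQ = (20990 − 15430) / [(15430 + 20990)/2] = 5560/18210 = 0.305326…
%ΔP = (29.1 − 32.7) / [(32.7 + 29.1)/2] = -3.6/30.9 = -0.116504…
Arc Ed = %ΔQ / %ΔP = (5560/18210) / (-3.6/30.9) = -2.62072…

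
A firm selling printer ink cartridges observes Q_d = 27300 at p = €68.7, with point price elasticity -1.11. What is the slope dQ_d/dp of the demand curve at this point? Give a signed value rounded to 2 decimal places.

Ed = (dQ_d/dp)·(p/Q_d) ⇒ dQ_d/dp = Ed·Q_d/p = (-1.11)·27300/68.7 = -441.0917…

-441.09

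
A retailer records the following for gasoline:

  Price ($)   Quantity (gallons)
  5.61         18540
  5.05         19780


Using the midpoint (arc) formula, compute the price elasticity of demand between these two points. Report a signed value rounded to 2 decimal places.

-0.62

%ΔQ = (19780 − 18540) / [(18540 + 19780)/2] = 1240/19160 = 0.064718…
%ΔP = (5.05 − 5.61) / [(5.61 + 5.05)/2] = -0.56/5.33 = -0.105065…
Arc Ed = %ΔQ / %ΔP = (1240/19160) / (-0.56/5.33) = -0.6159…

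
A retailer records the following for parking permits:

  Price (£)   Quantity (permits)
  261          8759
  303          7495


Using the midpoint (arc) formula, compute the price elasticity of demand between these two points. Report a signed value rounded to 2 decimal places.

%ΔQ = (7495 − 8759) / [(8759 + 7495)/2] = -1264/8127 = -0.155530…
%ΔP = (303 − 261) / [(261 + 303)/2] = 42/282 = 0.148936…
Arc Ed = %ΔQ / %ΔP = (-1264/8127) / (42/282) = -1.0442…

-1.04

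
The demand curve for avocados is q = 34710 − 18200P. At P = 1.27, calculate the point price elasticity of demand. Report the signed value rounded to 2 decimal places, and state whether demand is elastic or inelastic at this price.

-1.99; elastic

dq/dP = −18200. At P = 1.27, q = 34710 − 18200(1.27) = 11596.
Ed = (dq/dP)·(P/q) = −18200 × (1.27/11596) = -1.9932…
|Ed| = 1.99 > 1, so demand is elastic.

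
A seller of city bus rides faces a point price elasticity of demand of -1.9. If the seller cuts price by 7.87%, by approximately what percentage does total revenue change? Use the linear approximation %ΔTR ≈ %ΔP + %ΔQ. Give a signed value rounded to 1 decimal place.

+7.1%

%ΔQ ≈ Ed × %ΔP = (-1.9) × (-7.87%) = +14.9530%
%ΔTR ≈ %ΔP + %ΔQ = (-7.87%) + (+14.9530%) = +7.0830%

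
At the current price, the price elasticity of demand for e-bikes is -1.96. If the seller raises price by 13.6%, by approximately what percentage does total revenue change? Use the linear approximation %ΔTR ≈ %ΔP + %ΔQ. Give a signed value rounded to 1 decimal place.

-13.1%

%ΔQ ≈ Ed × %ΔP = (-1.96) × (+13.6%) = -26.6560%
%ΔTR ≈ %ΔP + %ΔQ = (+13.6%) + (-26.6560%) = -13.0560%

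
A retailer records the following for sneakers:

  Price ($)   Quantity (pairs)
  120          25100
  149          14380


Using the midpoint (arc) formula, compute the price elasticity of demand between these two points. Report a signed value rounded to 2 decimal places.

-2.52

%ΔQ = (14380 − 25100) / [(25100 + 14380)/2] = -10720/19740 = -0.543059…
%ΔP = (149 − 120) / [(120 + 149)/2] = 29/134.5 = 0.215613…
Arc Ed = %ΔQ / %ΔP = (-10720/19740) / (29/134.5) = -2.5186…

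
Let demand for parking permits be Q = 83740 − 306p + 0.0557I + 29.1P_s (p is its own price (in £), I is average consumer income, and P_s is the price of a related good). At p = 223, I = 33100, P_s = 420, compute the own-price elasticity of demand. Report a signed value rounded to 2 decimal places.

-2.31

At the given values, Q = 83740 − 306(223) + 0.0557(33100) + 29.1(420) = 29567.67.
∂Q/∂p = −306.
E = (-306) × (223/29567.67) = -2.3078…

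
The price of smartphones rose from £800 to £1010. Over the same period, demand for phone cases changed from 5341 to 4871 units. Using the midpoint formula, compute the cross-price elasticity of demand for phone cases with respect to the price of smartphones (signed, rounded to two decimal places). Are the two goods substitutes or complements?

%ΔQ_{phone cases} = (4871 − 5341)/avg = -470/5106 = -0.092048…
%ΔP_{smartphones} = (1010 − 800)/avg = 210/905 = 0.232044…
E_cross = (-470/5106) / (210/905) = -0.3966…
E_cross < 0 ⇒ the goods are complements.

-0.40; complements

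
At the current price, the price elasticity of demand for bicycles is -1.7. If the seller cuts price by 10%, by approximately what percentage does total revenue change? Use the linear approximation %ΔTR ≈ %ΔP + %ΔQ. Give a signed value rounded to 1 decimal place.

+7.0%

%ΔQ ≈ Ed × %ΔP = (-1.7) × (-10%) = +17.0000%
%ΔTR ≈ %ΔP + %ΔQ = (-10%) + (+17.0000%) = +7.0000%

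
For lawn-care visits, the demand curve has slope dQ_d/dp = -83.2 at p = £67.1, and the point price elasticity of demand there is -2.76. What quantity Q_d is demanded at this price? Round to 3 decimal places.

Ed = (dQ_d/dp)·(p/Q_d) ⇒ Q_d = (dQ_d/dp)·p/Ed = (-83.2)·67.1/(-2.76) = 2022.72463…

2022.725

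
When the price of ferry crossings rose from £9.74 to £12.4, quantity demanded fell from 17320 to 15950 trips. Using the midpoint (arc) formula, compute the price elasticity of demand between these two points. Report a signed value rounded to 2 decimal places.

%ΔQ = (15950 − 17320) / [(17320 + 15950)/2] = -1370/16635 = -0.082356…
%ΔP = (12.4 − 9.74) / [(9.74 + 12.4)/2] = 2.66/11.07 = 0.240289…
Arc Ed = %ΔQ / %ΔP = (-1370/16635) / (2.66/11.07) = -0.3427…

-0.34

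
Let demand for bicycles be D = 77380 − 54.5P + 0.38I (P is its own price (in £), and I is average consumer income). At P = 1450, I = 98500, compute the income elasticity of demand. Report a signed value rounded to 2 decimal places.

At the given values, D = 77380 − 54.5(1450) + 0.38(98500) = 35785.
∂D/∂I = 0.38.
E = (0.38) × (98500/35785) = 1.0459…

1.05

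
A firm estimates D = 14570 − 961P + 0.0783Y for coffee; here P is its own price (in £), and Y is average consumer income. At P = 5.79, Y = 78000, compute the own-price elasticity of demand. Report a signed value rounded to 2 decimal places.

At the given values, D = 14570 − 961(5.79) + 0.0783(78000) = 15113.21.
∂D/∂P = −961.
E = (-961) × (5.79/15113.21) = -0.3681…

-0.37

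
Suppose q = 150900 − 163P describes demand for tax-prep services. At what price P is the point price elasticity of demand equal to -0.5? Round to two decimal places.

Ed = −163P/(150900 − 163P). Set this equal to -0.5:
163P = 0.5·(150900 − 163P) ⇒ 163P(1 + 0.5) = 0.5·150900
P = 0.5·150900 / (163·1.5) = 308.5889…

308.59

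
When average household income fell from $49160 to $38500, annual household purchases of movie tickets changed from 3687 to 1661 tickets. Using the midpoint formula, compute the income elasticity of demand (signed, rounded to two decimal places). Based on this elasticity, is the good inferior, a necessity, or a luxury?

%ΔQ = (1661 − 3687)/[( 3687 + 1661)/2] = -2026/2674 = -0.757666…
%ΔIncome = (38500 − 49160)/[( 49160 + 38500)/2] = -10660/43830 = -0.243212…
E_income = (-2026/2674) / (-10660/43830) = 3.1152…
E_income > 1 ⇒ normal good, luxury.

3.12; luxury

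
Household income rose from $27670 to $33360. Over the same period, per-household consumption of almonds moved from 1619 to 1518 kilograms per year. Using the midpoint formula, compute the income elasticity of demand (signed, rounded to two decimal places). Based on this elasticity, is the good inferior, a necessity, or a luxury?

%ΔQ = (1518 − 1619)/[( 1619 + 1518)/2] = -101/1568.5 = -0.064392…
%ΔIncome = (33360 − 27670)/[( 27670 + 33360)/2] = 5690/30515 = 0.186465…
E_income = (-101/1568.5) / (5690/30515) = -0.3453…
E_income < 0 ⇒ inferior good.

-0.35; inferior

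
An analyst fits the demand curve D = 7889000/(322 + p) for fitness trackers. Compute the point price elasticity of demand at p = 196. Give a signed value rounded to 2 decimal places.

dD/dp = −7889000/(322 + p)² = -29.401. At p = 196, D = 15229.7.
Ed = (dD/dp)·(p/D) = (-29.401) × (196/15229.7) = -0.3783…

-0.38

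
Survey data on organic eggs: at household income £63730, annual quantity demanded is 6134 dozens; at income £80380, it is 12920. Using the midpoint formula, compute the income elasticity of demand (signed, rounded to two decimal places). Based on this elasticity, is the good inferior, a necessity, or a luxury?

%ΔQ = (12920 − 6134)/[( 6134 + 12920)/2] = 6786/9527 = 0.712291…
%ΔIncome = (80380 − 63730)/[( 63730 + 80380)/2] = 16650/72055 = 0.231073…
E_income = (6786/9527) / (16650/72055) = 3.0825…
E_income > 1 ⇒ normal good, luxury.

3.08; luxury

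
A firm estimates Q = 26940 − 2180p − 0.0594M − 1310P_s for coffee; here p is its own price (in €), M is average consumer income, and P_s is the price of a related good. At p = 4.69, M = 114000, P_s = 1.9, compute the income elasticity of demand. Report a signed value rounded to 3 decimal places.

At the given values, Q = 26940 − 2180(4.69) − 0.0594(114000) − 1310(1.9) = 7455.2.
∂Q/∂M = -0.0594.
E = (-0.0594) × (114000/7455.2) = -0.90830…

-0.908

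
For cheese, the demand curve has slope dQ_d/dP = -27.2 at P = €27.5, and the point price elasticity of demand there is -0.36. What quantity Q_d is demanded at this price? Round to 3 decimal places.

Ed = (dQ_d/dP)·(P/Q_d) ⇒ Q_d = (dQ_d/dP)·P/Ed = (-27.2)·27.5/(-0.36) = 2077.77777…

2077.778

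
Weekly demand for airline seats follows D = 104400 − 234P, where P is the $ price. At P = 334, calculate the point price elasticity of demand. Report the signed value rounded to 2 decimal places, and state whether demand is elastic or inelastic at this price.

dD/dP = −234. At P = 334, D = 104400 − 234(334) = 26244.
Ed = (dD/dP)·(P/D) = −234 × (334/26244) = -2.9780…
|Ed| = 2.98 > 1, so demand is elastic.

-2.98; elastic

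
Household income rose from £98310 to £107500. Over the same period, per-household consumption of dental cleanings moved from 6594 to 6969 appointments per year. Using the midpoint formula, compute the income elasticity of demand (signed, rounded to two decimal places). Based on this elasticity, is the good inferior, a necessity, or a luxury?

%ΔQ = (6969 − 6594)/[( 6594 + 6969)/2] = 375/6781.5 = 0.055297…
%ΔIncome = (107500 − 98310)/[( 98310 + 107500)/2] = 9190/102905 = 0.089305…
E_income = (375/6781.5) / (9190/102905) = 0.6191…
0 < E_income < 1 ⇒ normal good, necessity.

0.62; necessity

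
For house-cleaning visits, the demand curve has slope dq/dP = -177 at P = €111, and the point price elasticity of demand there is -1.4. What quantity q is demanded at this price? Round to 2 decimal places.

Ed = (dq/dP)·(P/q) ⇒ q = (dq/dP)·P/Ed = (-177)·111/(-1.4) = 14033.5714…

14033.57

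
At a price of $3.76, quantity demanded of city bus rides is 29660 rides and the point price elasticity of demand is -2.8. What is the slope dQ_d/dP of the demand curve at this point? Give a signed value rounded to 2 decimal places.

Ed = (dQ_d/dP)·(P/Q_d) ⇒ dQ_d/dP = Ed·Q_d/P = (-2.8)·29660/3.76 = -22087.2340…

-22087.23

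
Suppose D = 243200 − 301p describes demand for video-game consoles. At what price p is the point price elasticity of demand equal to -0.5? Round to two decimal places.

Ed = −301p/(243200 − 301p). Set this equal to -0.5:
301p = 0.5·(243200 − 301p) ⇒ 301p(1 + 0.5) = 0.5·243200
p = 0.5·243200 / (301·1.5) = 269.3244…

269.32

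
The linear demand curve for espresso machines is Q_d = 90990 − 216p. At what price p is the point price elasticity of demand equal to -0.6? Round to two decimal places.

157.97

Ed = −216p/(90990 − 216p). Set this equal to -0.6:
216p = 0.6·(90990 − 216p) ⇒ 216p(1 + 0.6) = 0.6·90990
p = 0.6·90990 / (216·1.6) = 157.9687…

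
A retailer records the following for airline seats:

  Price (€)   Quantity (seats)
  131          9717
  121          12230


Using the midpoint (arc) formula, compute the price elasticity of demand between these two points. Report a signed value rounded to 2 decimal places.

-2.89

%ΔQ = (12230 − 9717) / [(9717 + 12230)/2] = 2513/10973.5 = 0.229006…
%ΔP = (121 − 131) / [(131 + 121)/2] = -10/126 = -0.079365…
Arc Ed = %ΔQ / %ΔP = (2513/10973.5) / (-10/126) = -2.8854…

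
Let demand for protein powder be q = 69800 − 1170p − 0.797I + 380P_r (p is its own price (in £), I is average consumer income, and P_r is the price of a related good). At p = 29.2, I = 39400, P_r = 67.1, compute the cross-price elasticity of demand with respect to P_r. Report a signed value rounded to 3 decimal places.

0.858

At the given values, q = 69800 − 1170(29.2) − 0.797(39400) + 380(67.1) = 29732.2.
∂q/∂P_r = 380.
E = (380) × (67.1/29732.2) = 0.85758…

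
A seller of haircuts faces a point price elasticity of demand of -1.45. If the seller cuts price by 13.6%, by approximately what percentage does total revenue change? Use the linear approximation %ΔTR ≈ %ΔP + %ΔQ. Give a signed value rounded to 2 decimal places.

%ΔQ ≈ Ed × %ΔP = (-1.45) × (-13.6%) = +19.7200%
%ΔTR ≈ %ΔP + %ΔQ = (-13.6%) + (+19.7200%) = +6.1200%

+6.12%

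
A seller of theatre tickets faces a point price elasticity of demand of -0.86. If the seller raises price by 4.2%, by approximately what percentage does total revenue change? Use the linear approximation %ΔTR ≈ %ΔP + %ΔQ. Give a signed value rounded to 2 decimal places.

+0.59%

%ΔQ ≈ Ed × %ΔP = (-0.86) × (+4.2%) = -3.6120%
%ΔTR ≈ %ΔP + %ΔQ = (+4.2%) + (-3.6120%) = +0.5880%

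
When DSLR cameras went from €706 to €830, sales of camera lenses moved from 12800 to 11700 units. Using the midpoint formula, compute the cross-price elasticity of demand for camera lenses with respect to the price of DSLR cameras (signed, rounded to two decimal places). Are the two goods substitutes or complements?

-0.56; complements

%ΔQ_{camera lenses} = (11700 − 12800)/avg = -1100/12250 = -0.089795…
%ΔP_{DSLR cameras} = (830 − 706)/avg = 124/768 = 0.161458…
E_cross = (-1100/12250) / (124/768) = -0.5561…
E_cross < 0 ⇒ the goods are complements.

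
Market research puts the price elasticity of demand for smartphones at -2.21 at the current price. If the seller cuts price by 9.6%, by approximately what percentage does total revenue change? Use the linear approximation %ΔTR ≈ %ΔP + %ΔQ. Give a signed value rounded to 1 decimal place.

%ΔQ ≈ Ed × %ΔP = (-2.21) × (-9.6%) = +21.2160%
%ΔTR ≈ %ΔP + %ΔQ = (-9.6%) + (+21.2160%) = +11.6160%

+11.6%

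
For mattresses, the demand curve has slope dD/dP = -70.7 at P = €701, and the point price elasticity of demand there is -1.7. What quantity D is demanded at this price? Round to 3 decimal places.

29153.353

Ed = (dD/dP)·(P/D) ⇒ D = (dD/dP)·P/Ed = (-70.7)·701/(-1.7) = 29153.35294…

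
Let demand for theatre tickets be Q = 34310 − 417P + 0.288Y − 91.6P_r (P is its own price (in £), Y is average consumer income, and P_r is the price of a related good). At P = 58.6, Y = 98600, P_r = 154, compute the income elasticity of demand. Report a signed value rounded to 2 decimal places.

1.18

At the given values, Q = 34310 − 417(58.6) + 0.288(98600) − 91.6(154) = 24164.2.
∂Q/∂Y = 0.288.
E = (0.288) × (98600/24164.2) = 1.1751…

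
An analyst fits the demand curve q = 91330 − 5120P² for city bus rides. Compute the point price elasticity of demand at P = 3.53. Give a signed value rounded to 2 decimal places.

-4.63

dq/dP = −2·5120·P = -36147.2. At P = 3.53, q = 27530.192.
Ed = (dq/dP)·(P/q) = (-36147.2) × (3.53/27530.192) = -4.6348…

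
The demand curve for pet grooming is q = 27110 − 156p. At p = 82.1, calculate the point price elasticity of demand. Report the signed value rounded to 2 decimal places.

-0.90

dq/dp = −156. At p = 82.1, q = 27110 − 156(82.1) = 14302.4.
Ed = (dq/dp)·(p/q) = −156 × (82.1/14302.4) = -0.8954…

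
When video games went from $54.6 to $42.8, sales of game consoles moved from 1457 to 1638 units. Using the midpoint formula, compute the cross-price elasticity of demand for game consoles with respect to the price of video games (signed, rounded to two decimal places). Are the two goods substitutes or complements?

%ΔQ_{game consoles} = (1638 − 1457)/avg = 181/1547.5 = 0.116962…
%ΔP_{video games} = (42.8 − 54.6)/avg = -11.8/48.7 = -0.242299…
E_cross = (181/1547.5) / (-11.8/48.7) = -0.4827…
E_cross < 0 ⇒ the goods are complements.

-0.48; complements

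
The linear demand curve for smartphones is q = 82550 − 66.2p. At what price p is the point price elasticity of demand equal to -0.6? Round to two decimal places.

467.62

Ed = −66.2p/(82550 − 66.2p). Set this equal to -0.6:
66.2p = 0.6·(82550 − 66.2p) ⇒ 66.2p(1 + 0.6) = 0.6·82550
p = 0.6·82550 / (66.2·1.6) = 467.6170…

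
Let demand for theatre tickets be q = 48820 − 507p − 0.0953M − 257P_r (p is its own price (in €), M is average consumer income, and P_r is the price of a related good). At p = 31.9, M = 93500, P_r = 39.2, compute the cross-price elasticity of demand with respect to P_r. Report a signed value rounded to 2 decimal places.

At the given values, q = 48820 − 507(31.9) − 0.0953(93500) − 257(39.2) = 13661.75.
∂q/∂P_r = -257.
E = (-257) × (39.2/13661.75) = -0.7374…

-0.74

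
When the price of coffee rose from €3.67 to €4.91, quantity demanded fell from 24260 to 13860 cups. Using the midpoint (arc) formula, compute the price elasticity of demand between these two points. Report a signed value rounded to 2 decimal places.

%ΔQ = (13860 − 24260) / [(24260 + 13860)/2] = -10400/19060 = -0.545645…
%ΔP = (4.91 − 3.67) / [(3.67 + 4.91)/2] = 1.24/4.29 = 0.289044…
Arc Ed = %ΔQ / %ΔP = (-10400/19060) / (1.24/4.29) = -1.8877…

-1.89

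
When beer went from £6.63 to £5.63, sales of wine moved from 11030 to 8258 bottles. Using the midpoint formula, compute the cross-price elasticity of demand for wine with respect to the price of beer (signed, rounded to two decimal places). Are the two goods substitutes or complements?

%ΔQ_{wine} = (8258 − 11030)/avg = -2772/9644 = -0.287432…
%ΔP_{beer} = (5.63 − 6.63)/avg = -1/6.13 = -0.163132…
E_cross = (-2772/9644) / (-1/6.13) = 1.7619…
E_cross > 0 ⇒ the goods are substitutes.

1.76; substitutes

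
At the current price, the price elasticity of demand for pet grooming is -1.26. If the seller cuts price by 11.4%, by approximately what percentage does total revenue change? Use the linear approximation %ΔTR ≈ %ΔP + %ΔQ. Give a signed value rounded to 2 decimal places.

+2.96%

%ΔQ ≈ Ed × %ΔP = (-1.26) × (-11.4%) = +14.3640%
%ΔTR ≈ %ΔP + %ΔQ = (-11.4%) + (+14.3640%) = +2.9640%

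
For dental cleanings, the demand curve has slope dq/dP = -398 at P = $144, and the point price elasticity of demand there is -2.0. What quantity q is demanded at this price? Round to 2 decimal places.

Ed = (dq/dP)·(P/q) ⇒ q = (dq/dP)·P/Ed = (-398)·144/(-2.0) = 28656

28656.00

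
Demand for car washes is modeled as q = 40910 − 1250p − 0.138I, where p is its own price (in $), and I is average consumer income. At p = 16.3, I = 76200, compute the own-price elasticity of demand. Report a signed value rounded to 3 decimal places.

At the given values, q = 40910 − 1250(16.3) − 0.138(76200) = 10019.4.
∂q/∂p = −1250.
E = (-1250) × (16.3/10019.4) = -2.03355…

-2.034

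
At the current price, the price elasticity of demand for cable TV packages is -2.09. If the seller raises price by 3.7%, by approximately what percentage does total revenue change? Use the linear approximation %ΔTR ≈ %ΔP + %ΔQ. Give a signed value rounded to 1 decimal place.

%ΔQ ≈ Ed × %ΔP = (-2.09) × (+3.7%) = -7.7330%
%ΔTR ≈ %ΔP + %ΔQ = (+3.7%) + (-7.7330%) = -4.0330%

-4.0%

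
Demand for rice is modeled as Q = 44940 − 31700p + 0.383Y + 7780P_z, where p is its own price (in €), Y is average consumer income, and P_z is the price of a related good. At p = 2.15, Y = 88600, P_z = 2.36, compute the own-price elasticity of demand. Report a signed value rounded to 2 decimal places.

At the given values, Q = 44940 − 31700(2.15) + 0.383(88600) + 7780(2.36) = 29079.6.
∂Q/∂p = −31700.
E = (-31700) × (2.15/29079.6) = -2.3437…

-2.34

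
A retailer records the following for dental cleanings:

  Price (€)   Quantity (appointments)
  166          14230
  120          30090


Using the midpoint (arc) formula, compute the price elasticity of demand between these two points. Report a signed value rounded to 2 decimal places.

%ΔQ = (30090 − 14230) / [(14230 + 30090)/2] = 15860/22160 = 0.715703…
%ΔP = (120 − 166) / [(166 + 120)/2] = -46/143 = -0.321678…
Arc Ed = %ΔQ / %ΔP = (15860/22160) / (-46/143) = -2.2249…

-2.22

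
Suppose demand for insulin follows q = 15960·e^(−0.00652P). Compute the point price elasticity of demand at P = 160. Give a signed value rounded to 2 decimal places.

-1.04

dq/dP = −0.00652·q = -36.6627. At P = 160, q = 5623.11.
Ed = (dq/dP)·(P/q) = (-36.6627) × (160/5623.11) = -1.0432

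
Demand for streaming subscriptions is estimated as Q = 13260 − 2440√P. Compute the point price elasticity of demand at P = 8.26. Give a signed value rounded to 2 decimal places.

-0.56

dQ/dP = −2440/(2√P) = -424.492. At P = 8.26, Q = 6247.39.
Ed = (dQ/dP)·(P/Q) = (-424.492) × (8.26/6247.39) = -0.5612…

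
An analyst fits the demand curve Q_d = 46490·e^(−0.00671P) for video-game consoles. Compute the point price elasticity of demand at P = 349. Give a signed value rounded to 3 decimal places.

-2.342

dQ_d/dP = −0.00671·Q_d = -29.9955. At P = 349, Q_d = 4470.26.
Ed = (dQ_d/dP)·(P/Q_d) = (-29.9955) × (349/4470.26) = -2.34179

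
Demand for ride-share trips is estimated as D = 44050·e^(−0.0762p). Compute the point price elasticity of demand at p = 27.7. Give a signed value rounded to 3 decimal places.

dD/dp = −0.0762·D = -406.648. At p = 27.7, D = 5336.58.
Ed = (dD/dp)·(p/D) = (-406.648) × (27.7/5336.58) = -2.11074

-2.111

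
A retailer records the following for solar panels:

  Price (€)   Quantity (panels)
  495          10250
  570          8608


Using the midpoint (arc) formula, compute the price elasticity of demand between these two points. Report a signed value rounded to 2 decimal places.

%ΔQ = (8608 − 10250) / [(10250 + 8608)/2] = -1642/9429 = -0.174143…
%ΔP = (570 − 495) / [(495 + 570)/2] = 75/532.5 = 0.140845…
Arc Ed = %ΔQ / %ΔP = (-1642/9429) / (75/532.5) = -1.2364…

-1.24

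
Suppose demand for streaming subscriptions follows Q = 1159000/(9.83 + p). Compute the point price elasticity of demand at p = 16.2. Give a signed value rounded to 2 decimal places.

dQ/dp = −1159000/(9.83 + p)² = -1710.55. At p = 16.2, Q = 44525.5.
Ed = (dQ/dp)·(p/Q) = (-1710.55) × (16.2/44525.5) = -0.6223…

-0.62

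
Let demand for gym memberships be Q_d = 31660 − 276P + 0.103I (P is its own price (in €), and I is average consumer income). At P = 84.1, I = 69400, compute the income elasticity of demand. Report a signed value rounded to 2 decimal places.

0.46

At the given values, Q_d = 31660 − 276(84.1) + 0.103(69400) = 15596.6.
∂Q_d/∂I = 0.103.
E = (0.103) × (69400/15596.6) = 0.4583…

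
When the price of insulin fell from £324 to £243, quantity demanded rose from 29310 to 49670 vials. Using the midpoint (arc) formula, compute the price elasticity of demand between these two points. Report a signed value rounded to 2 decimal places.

-1.80

%ΔQ = (49670 − 29310) / [(29310 + 49670)/2] = 20360/39490 = 0.515573…
%ΔP = (243 − 324) / [(324 + 243)/2] = -81/283.5 = -0.285714…
Arc Ed = %ΔQ / %ΔP = (20360/39490) / (-81/283.5) = -1.8045…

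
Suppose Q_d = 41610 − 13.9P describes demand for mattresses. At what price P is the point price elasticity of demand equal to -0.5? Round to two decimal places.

997.84

Ed = −13.9P/(41610 − 13.9P). Set this equal to -0.5:
13.9P = 0.5·(41610 − 13.9P) ⇒ 13.9P(1 + 0.5) = 0.5·41610
P = 0.5·41610 / (13.9·1.5) = 997.8417…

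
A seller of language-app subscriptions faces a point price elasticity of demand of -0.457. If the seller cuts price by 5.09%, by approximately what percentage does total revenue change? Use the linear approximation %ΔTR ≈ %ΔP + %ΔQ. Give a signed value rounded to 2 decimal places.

%ΔQ ≈ Ed × %ΔP = (-0.457) × (-5.09%) = +2.3261%
%ΔTR ≈ %ΔP + %ΔQ = (-5.09%) + (+2.3261%) = -2.7639%

-2.76%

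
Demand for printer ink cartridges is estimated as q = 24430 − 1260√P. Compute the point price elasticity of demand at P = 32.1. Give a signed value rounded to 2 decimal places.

dq/dP = −1260/(2√P) = -111.196. At P = 32.1, q = 17291.2.
Ed = (dq/dP)·(P/q) = (-111.196) × (32.1/17291.2) = -0.2064…

-0.21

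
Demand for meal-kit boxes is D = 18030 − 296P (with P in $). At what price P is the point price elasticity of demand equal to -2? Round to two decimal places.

Ed = −296P/(18030 − 296P). Set this equal to -2:
296P = 2·(18030 − 296P) ⇒ 296P(1 + 2) = 2·18030
P = 2·18030 / (296·3) = 40.6081…

40.61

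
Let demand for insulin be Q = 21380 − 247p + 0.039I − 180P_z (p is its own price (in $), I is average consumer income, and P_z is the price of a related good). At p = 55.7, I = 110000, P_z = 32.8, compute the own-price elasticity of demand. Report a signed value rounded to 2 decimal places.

At the given values, Q = 21380 − 247(55.7) + 0.039(110000) − 180(32.8) = 6008.1.
∂Q/∂p = −247.
E = (-247) × (55.7/6008.1) = -2.2898…

-2.29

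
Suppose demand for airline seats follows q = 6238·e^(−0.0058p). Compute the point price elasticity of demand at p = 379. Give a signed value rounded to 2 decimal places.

dq/dp = −0.0058·q = -4.01613. At p = 379, q = 692.435.
Ed = (dq/dp)·(p/q) = (-4.01613) × (379/692.435) = -2.1982

-2.20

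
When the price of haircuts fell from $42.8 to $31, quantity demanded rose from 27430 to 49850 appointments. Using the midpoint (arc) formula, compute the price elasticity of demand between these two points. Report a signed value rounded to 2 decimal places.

%ΔQ = (49850 − 27430) / [(27430 + 49850)/2] = 22420/38640 = 0.580227…
%ΔP = (31 − 42.8) / [(42.8 + 31)/2] = -11.8/36.9 = -0.319783…
Arc Ed = %ΔQ / %ΔP = (22420/38640) / (-11.8/36.9) = -1.8144…

-1.81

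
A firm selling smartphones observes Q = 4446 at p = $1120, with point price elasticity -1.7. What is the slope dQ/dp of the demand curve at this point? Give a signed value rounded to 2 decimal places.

Ed = (dQ/dp)·(p/Q) ⇒ dQ/dp = Ed·Q/p = (-1.7)·4446/1120 = -6.7483…

-6.75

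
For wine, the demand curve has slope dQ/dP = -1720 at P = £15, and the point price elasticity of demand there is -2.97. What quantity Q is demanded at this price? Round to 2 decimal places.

8686.87

Ed = (dQ/dP)·(P/Q) ⇒ Q = (dQ/dP)·P/Ed = (-1720)·15/(-2.97) = 8686.8686…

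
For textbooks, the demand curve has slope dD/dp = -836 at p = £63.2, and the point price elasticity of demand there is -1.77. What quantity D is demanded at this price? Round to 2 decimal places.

Ed = (dD/dp)·(p/D) ⇒ D = (dD/dp)·p/Ed = (-836)·63.2/(-1.77) = 29850.3954…

29850.40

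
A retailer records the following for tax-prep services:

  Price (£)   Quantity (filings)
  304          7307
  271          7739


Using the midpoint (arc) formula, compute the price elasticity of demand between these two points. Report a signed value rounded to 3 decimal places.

%ΔQ = (7739 − 7307) / [(7307 + 7739)/2] = 432/7523 = 0.057423…
%ΔP = (271 − 304) / [(304 + 271)/2] = -33/287.5 = -0.114782…
Arc Ed = %ΔQ / %ΔP = (432/7523) / (-33/287.5) = -0.50028…

-0.500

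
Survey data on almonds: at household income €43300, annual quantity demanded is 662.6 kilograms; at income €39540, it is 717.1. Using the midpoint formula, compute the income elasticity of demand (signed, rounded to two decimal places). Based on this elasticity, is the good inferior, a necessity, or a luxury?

-0.87; inferior

%ΔQ = (717.1 − 662.6)/[( 662.6 + 717.1)/2] = 54.5/689.85 = 0.079002…
%ΔIncome = (39540 − 43300)/[( 43300 + 39540)/2] = -3760/41420 = -0.090777…
E_income = (54.5/689.85) / (-3760/41420) = -0.8702…
E_income < 0 ⇒ inferior good.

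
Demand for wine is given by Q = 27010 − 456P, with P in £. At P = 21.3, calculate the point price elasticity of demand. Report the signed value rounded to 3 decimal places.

-0.562

dQ/dP = −456. At P = 21.3, Q = 27010 − 456(21.3) = 17297.2.
Ed = (dQ/dP)·(P/Q) = −456 × (21.3/17297.2) = -0.56152…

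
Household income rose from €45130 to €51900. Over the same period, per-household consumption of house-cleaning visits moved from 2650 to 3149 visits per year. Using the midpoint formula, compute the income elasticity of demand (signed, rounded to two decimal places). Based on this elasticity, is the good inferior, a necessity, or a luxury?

1.23; luxury

%ΔQ = (3149 − 2650)/[( 2650 + 3149)/2] = 499/2899.5 = 0.172098…
%ΔIncome = (51900 − 45130)/[( 45130 + 51900)/2] = 6770/48515 = 0.139544…
E_income = (499/2899.5) / (6770/48515) = 1.2332…
E_income > 1 ⇒ normal good, luxury.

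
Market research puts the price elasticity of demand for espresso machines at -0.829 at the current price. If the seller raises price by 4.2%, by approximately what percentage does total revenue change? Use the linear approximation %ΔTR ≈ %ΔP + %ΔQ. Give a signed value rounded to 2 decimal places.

%ΔQ ≈ Ed × %ΔP = (-0.829) × (+4.2%) = -3.4818%
%ΔTR ≈ %ΔP + %ΔQ = (+4.2%) + (-3.4818%) = +0.7182%

+0.72%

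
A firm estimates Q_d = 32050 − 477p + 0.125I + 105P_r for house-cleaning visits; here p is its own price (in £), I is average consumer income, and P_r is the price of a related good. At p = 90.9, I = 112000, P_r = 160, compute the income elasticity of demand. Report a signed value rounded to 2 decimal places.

0.72

At the given values, Q_d = 32050 − 477(90.9) + 0.125(112000) + 105(160) = 19490.7.
∂Q_d/∂I = 0.125.
E = (0.125) × (112000/19490.7) = 0.7182…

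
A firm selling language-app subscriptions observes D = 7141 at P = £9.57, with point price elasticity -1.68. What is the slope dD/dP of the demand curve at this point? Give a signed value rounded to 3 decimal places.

-1253.592

Ed = (dD/dP)·(P/D) ⇒ dD/dP = Ed·D/P = (-1.68)·7141/9.57 = -1253.59247…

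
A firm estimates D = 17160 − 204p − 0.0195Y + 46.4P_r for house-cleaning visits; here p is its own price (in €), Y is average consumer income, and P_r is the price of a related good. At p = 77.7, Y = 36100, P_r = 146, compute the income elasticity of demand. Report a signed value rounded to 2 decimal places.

At the given values, D = 17160 − 204(77.7) − 0.0195(36100) + 46.4(146) = 7379.65.
∂D/∂Y = -0.0195.
E = (-0.0195) × (36100/7379.65) = -0.0953…

-0.10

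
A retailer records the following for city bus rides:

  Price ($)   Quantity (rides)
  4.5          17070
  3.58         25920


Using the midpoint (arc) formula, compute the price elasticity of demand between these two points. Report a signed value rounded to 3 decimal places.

%ΔQ = (25920 − 17070) / [(17070 + 25920)/2] = 8850/21495 = 0.411723…
%ΔP = (3.58 − 4.5) / [(4.5 + 3.58)/2] = -0.92/4.04 = -0.227722…
Arc Ed = %ΔQ / %ΔP = (8850/21495) / (-0.92/4.04) = -1.80800…

-1.808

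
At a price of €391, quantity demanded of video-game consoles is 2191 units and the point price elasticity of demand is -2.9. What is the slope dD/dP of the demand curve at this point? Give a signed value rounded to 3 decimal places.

-16.250

Ed = (dD/dP)·(P/D) ⇒ dD/dP = Ed·D/P = (-2.9)·2191/391 = -16.25038…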